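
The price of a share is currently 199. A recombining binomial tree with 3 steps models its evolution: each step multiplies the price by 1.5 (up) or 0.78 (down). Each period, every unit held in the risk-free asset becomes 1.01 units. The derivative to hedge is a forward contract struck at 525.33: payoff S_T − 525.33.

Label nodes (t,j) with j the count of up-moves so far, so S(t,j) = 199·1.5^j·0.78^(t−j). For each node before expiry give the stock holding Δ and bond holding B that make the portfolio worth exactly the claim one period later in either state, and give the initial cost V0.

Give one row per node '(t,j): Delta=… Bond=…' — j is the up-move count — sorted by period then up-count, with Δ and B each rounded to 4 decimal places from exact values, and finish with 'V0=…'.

Since d<R<u, set p* = (R−d)/(u−d) = 0.3194; price each node as the discounted p*-expectation of its children.
Terminal values V(3,·): V(3,0)=-430.8942, V(3,1)=-343.7226, V(3,2)=-176.0850, V(3,3)=146.2950
Node (2,0) S=121.0716: V=(p*·-343.7226+(1−p*)·-430.8942)/1.01=-399.0571; Δ=(-343.7226−-430.8942)/(181.6074−94.4358)=1.0000; B=V−Δ·S=-520.1287
Node (2,1) S=232.8300: V=(p*·-176.0850+(1−p*)·-343.7226)/1.01=-287.2987; Δ=(-176.0850−-343.7226)/(349.2450−181.6074)=1.0000; B=V−Δ·S=-520.1287
Node (2,2) S=447.7500: V=(p*·146.2950+(1−p*)·-176.0850)/1.01=-72.3787; Δ=(146.2950−-176.0850)/(671.6250−349.2450)=1.0000; B=V−Δ·S=-520.1287
Node (1,0) S=155.2200: V=(p*·-287.2987+(1−p*)·-399.0571)/1.01=-359.7589; Δ=(-287.2987−-399.0571)/(232.8300−121.0716)=1.0000; B=V−Δ·S=-514.9789
Node (1,1) S=298.5000: V=(p*·-72.3787+(1−p*)·-287.2987)/1.01=-216.4789; Δ=(-72.3787−-287.2987)/(447.7500−232.8300)=1.0000; B=V−Δ·S=-514.9789
Node (0,0) S=199.0000: V=(p*·-216.4789+(1−p*)·-359.7589)/1.01=-310.8801; Δ=(-216.4789−-359.7589)/(298.5000−155.2200)=1.0000; B=V−Δ·S=-509.8801
Each (Δ,B) replicates both successor values, so the strategy is self-financing and V0 is arbitrage-free.

(0,0): Delta=1.0000 Bond=-509.8801
(1,0): Delta=1.0000 Bond=-514.9789
(1,1): Delta=1.0000 Bond=-514.9789
(2,0): Delta=1.0000 Bond=-520.1287
(2,1): Delta=1.0000 Bond=-520.1287
(2,2): Delta=1.0000 Bond=-520.1287
V0=-310.8801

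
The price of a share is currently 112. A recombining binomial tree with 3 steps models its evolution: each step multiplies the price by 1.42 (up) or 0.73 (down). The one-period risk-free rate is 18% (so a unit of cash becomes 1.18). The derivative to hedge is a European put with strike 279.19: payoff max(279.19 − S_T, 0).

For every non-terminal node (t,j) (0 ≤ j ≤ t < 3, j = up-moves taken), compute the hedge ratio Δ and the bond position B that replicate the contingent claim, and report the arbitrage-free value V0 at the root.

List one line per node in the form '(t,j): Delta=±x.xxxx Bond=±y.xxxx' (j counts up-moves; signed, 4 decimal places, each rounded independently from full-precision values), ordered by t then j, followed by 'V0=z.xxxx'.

No-arbitrage ⇒ martingale measure with p* = (R−d)/(u−d) = 0.6522.
At expiry t=3: V(3,0)=235.6201, V(3,1)=194.4376, V(3,2)=114.3291, V(3,3)=0.0000
(2,0): S=59.6848. Δ = (V_up−V_dn)/(S_up−S_dn) = (194.4376−235.6201)/(84.7524−43.5699) = -1.0000. V = [p*·194.4376 + (1−p*)·235.6201]/1.18 = 176.9169. B = V − Δ·S = 236.6017.
(2,1): S=116.0992. Δ = (V_up−V_dn)/(S_up−S_dn) = (114.3291−194.4376)/(164.8609−84.7524) = -1.0000. V = [p*·114.3291 + (1−p*)·194.4376]/1.18 = 120.5025. B = V − Δ·S = 236.6017.
(2,2): S=225.8368. Δ = (V_up−V_dn)/(S_up−S_dn) = (0.0000−114.3291)/(320.6883−164.8609) = -0.7337. V = [p*·0.0000 + (1−p*)·114.3291]/1.18 = 33.7006. B = V − Δ·S = 199.3950.
(1,0): S=81.7600. Δ = (V_up−V_dn)/(S_up−S_dn) = (120.5025−176.9169)/(116.0992−59.6848) = -1.0000. V = [p*·120.5025 + (1−p*)·176.9169]/1.18 = 118.7499. B = V − Δ·S = 200.5099.
(1,1): S=159.0400. Δ = (V_up−V_dn)/(S_up−S_dn) = (33.7006−120.5025)/(225.8368−116.0992) = -0.7910. V = [p*·33.7006 + (1−p*)·120.5025]/1.18 = 54.1462. B = V − Δ·S = 179.9461.
(0,0): S=112.0000. Δ = (V_up−V_dn)/(S_up−S_dn) = (54.1462−118.7499)/(159.0400−81.7600) = -0.8360. V = [p*·54.1462 + (1−p*)·118.7499]/1.18 = 64.9297. B = V − Δ·S = 158.5583.
Check: Δ(0,0)·S0 + B(0,0) = 64.9297 = V0.

(0,0): Delta=-0.8360 Bond=158.5583
(1,0): Delta=-1.0000 Bond=200.5099
(1,1): Delta=-0.7910 Bond=179.9461
(2,0): Delta=-1.0000 Bond=236.6017
(2,1): Delta=-1.0000 Bond=236.6017
(2,2): Delta=-0.7337 Bond=199.3950
V0=64.9297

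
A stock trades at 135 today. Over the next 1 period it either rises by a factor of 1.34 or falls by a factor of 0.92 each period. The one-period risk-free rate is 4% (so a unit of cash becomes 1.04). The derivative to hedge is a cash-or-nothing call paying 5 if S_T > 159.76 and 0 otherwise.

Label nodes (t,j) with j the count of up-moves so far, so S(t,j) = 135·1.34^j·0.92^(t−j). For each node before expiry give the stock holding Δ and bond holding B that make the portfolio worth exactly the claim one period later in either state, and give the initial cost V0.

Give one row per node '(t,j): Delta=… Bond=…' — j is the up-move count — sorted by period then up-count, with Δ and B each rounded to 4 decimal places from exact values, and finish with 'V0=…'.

(0,0): Delta=0.0882 Bond=-10.5311
V0=1.3736

Since d<R<u, set p* = (R−d)/(u−d) = 0.2857; price each node as the discounted p*-expectation of its children.
Terminal values V(1,·): V(1,0)=0.0000, V(1,1)=5.0000
(0,0): S=135.0000. Δ = (V_up−V_dn)/(S_up−S_dn) = (5.0000−0.0000)/(180.9000−124.2000) = 0.0882. V = [p*·5.0000 + (1−p*)·0.0000]/1.04 = 1.3736. B = V − Δ·S = -10.5311.
Check: Δ(0,0)·S0 + B(0,0) = 1.3736 = V0.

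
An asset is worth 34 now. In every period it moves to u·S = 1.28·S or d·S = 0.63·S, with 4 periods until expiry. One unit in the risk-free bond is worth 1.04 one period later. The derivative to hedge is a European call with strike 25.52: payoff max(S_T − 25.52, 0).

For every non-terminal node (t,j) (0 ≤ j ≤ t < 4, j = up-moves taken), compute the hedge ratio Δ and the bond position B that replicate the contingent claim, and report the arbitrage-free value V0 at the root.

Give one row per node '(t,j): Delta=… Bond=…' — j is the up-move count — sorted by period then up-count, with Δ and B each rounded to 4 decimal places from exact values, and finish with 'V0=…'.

The replicating-portfolio and risk-neutral prices coincide; use p* = (1.04−0.63)/(1.28−0.63) = 0.6308 for the latter.
Payoff layer (t=4): V(4,0)=0.0000, V(4,1)=0.0000, V(4,2)=0.0000, V(4,3)=19.4010, V(4,4)=65.7481
Node (3,0) S=8.5016: V=(p*·0.0000+(1−p*)·0.0000)/1.04=0.0000; Δ=(0.0000−0.0000)/(10.8820−5.3560)=0.0000; B=V−Δ·S=0.0000
Node (3,1) S=17.2731: V=(p*·0.0000+(1−p*)·0.0000)/1.04=0.0000; Δ=(0.0000−0.0000)/(22.1096−10.8820)=0.0000; B=V−Δ·S=0.0000
Node (3,2) S=35.0945: V=(p*·19.4010+(1−p*)·0.0000)/1.04=11.7669; Δ=(19.4010−0.0000)/(44.9210−22.1096)=0.8505; B=V−Δ·S=-18.0808
Node (3,3) S=71.3032: V=(p*·65.7481+(1−p*)·19.4010)/1.04=46.7647; Δ=(65.7481−19.4010)/(91.2681−44.9210)=1.0000; B=V−Δ·S=-24.5385
Node (2,0) S=13.4946: V=(p*·0.0000+(1−p*)·0.0000)/1.04=0.0000; Δ=(0.0000−0.0000)/(17.2731−8.5016)=0.0000; B=V−Δ·S=0.0000
Node (2,1) S=27.4176: V=(p*·11.7669+(1−p*)·0.0000)/1.04=7.1367; Δ=(11.7669−0.0000)/(35.0945−17.2731)=0.6603; B=V−Δ·S=-10.9662
Node (2,2) S=55.7056: V=(p*·46.7647+(1−p*)·11.7669)/1.04=32.5408; Δ=(46.7647−11.7669)/(71.3032−35.0945)=0.9666; B=V−Δ·S=-21.3020
Node (1,0) S=21.4200: V=(p*·7.1367+(1−p*)·0.0000)/1.04=4.3285; Δ=(7.1367−0.0000)/(27.4176−13.4946)=0.5126; B=V−Δ·S=-6.6511
Node (1,1) S=43.5200: V=(p*·32.5408+(1−p*)·7.1367)/1.04=22.2700; Δ=(32.5408−7.1367)/(55.7056−27.4176)=0.8981; B=V−Δ·S=-16.8132
Node (0,0) S=34.0000: V=(p*·22.2700+(1−p*)·4.3285)/1.04=15.0437; Δ=(22.2700−4.3285)/(43.5200−21.4200)=0.8118; B=V−Δ·S=-12.5587
Root portfolio cost Δ·34+B reproduces V0=15.0437.

(0,0): Delta=0.8118 Bond=-12.5587
(1,0): Delta=0.5126 Bond=-6.6511
(1,1): Delta=0.8981 Bond=-16.8132
(2,0): Delta=0.0000 Bond=0.0000
(2,1): Delta=0.6603 Bond=-10.9662
(2,2): Delta=0.9666 Bond=-21.3020
(3,0): Delta=0.0000 Bond=0.0000
(3,1): Delta=0.0000 Bond=0.0000
(3,2): Delta=0.8505 Bond=-18.0808
(3,3): Delta=1.0000 Bond=-24.5385
V0=15.0437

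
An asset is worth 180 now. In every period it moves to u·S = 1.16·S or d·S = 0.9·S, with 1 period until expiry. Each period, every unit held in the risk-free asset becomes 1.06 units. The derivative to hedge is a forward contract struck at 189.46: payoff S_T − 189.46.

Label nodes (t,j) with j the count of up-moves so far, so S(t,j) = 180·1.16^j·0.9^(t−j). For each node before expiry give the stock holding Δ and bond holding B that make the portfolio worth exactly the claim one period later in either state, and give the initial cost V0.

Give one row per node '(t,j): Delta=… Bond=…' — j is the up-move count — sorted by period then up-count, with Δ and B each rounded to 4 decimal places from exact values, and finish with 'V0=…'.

(0,0): Delta=1.0000 Bond=-178.7358
V0=1.2642

Since d<R<u, set p* = (R−d)/(u−d) = 0.6154; price each node as the discounted p*-expectation of its children.
At expiry t=1: V(1,0)=-27.4600, V(1,1)=19.3400
Node (0,0) S=180.0000: V=(p*·19.3400+(1−p*)·-27.4600)/1.06=1.2642; Δ=(19.3400−-27.4600)/(208.8000−162.0000)=1.0000; B=V−Δ·S=-178.7358
The time-0 hedge costs 1.2642, which is the no-arbitrage price.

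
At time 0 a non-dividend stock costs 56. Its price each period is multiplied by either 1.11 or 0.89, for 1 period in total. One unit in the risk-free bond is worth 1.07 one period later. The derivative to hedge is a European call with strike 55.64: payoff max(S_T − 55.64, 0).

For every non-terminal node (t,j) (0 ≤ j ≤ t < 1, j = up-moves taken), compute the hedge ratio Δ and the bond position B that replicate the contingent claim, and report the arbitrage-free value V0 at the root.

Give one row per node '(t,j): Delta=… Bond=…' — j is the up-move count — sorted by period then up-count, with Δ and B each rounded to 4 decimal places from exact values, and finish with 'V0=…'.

Since d<R<u, set p* = (R−d)/(u−d) = 0.8182; price each node as the discounted p*-expectation of its children.
Payoff layer (t=1): V(1,0)=0.0000, V(1,1)=6.5200
  t=0,j=0: stock 56.0000 → up 62.1600 (V=6.5200), down 49.8400 (V=0.0000). Price 4.9856; hedge Δ=0.5292, bond B=-24.6508.
Self-financing check: at every node Δ·S+B equals the discounted successor values.

(0,0): Delta=0.5292 Bond=-24.6508
V0=4.9856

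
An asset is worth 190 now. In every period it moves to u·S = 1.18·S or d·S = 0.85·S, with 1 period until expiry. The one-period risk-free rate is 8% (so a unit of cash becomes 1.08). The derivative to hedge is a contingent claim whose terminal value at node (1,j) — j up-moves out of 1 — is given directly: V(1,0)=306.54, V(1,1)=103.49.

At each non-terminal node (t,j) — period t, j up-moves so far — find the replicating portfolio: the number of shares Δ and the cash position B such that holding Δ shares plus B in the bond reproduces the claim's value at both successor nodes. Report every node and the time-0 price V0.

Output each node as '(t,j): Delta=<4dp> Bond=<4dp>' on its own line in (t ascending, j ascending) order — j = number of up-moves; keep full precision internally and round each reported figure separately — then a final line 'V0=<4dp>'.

(0,0): Delta=-3.2384 Bond=768.0996
V0=152.7966

The replicating-portfolio and risk-neutral prices coincide; use p* = (1.08−0.85)/(1.18−0.85) = 0.6970 for the latter.
Terminal payoffs: V(1,0)=306.5400, V(1,1)=103.4900
Node (0,0) S=190.0000: V=(p*·103.4900+(1−p*)·306.5400)/1.08=152.7966; Δ=(103.4900−306.5400)/(224.2000−161.5000)=-3.2384; B=V−Δ·S=768.0996
Self-financing check: at every node Δ·S+B equals the discounted successor values.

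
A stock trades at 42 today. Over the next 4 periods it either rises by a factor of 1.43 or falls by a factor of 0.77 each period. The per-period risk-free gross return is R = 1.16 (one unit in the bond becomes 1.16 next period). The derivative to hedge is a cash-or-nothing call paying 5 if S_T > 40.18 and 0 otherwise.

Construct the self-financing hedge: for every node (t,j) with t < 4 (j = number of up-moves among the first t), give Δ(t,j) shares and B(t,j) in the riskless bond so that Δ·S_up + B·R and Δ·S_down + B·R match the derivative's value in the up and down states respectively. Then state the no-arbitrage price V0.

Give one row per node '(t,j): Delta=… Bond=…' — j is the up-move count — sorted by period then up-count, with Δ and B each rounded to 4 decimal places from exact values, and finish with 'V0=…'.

(0,0): Delta=0.0343 Bond=0.7973
(1,0): Delta=0.0842 Bond=-0.6883
(1,1): Delta=0.0157 Bond=2.0418
(2,0): Delta=0.1550 Bond=-2.5617
(2,1): Delta=0.0578 Bond=0.4223
(2,2): Delta=0.0000 Bond=3.7158
(3,0): Delta=0.0000 Bond=0.0000
(3,1): Delta=0.2127 Bond=-5.0287
(3,2): Delta=0.0000 Bond=4.3103
(3,3): Delta=0.0000 Bond=4.3103
V0=2.2372

Under the risk-neutral measure, an up-move has probability p* = (R−d)/(u−d) = 0.5909 and values discount at R = 1.16.
Terminal values V(4,·): V(4,0)=0.0000, V(4,1)=0.0000, V(4,2)=5.0000, V(4,3)=5.0000, V(4,4)=5.0000
Node (3,0) S=19.1744: V=(p*·0.0000+(1−p*)·0.0000)/1.16=0.0000; Δ=(0.0000−0.0000)/(27.4194−14.7643)=0.0000; B=V−Δ·S=0.0000
Node (3,1) S=35.6096: V=(p*·5.0000+(1−p*)·0.0000)/1.16=2.5470; Δ=(5.0000−0.0000)/(50.9217−27.4194)=0.2127; B=V−Δ·S=-5.0287
Node (3,2) S=66.1321: V=(p*·5.0000+(1−p*)·5.0000)/1.16=4.3103; Δ=(5.0000−5.0000)/(94.5689−50.9217)=0.0000; B=V−Δ·S=4.3103
Node (3,3) S=122.8167: V=(p*·5.0000+(1−p*)·5.0000)/1.16=4.3103; Δ=(5.0000−5.0000)/(175.6279−94.5689)=0.0000; B=V−Δ·S=4.3103
Node (2,0) S=24.9018: V=(p*·2.5470+(1−p*)·0.0000)/1.16=1.2975; Δ=(2.5470−0.0000)/(35.6096−19.1744)=0.1550; B=V−Δ·S=-2.5617
Node (2,1) S=46.2462: V=(p*·4.3103+(1−p*)·2.5470)/1.16=3.0940; Δ=(4.3103−2.5470)/(66.1321−35.6096)=0.0578; B=V−Δ·S=0.4223
Node (2,2) S=85.8858: V=(p*·4.3103+(1−p*)·4.3103)/1.16=3.7158; Δ=(4.3103−4.3103)/(122.8167−66.1321)=0.0000; B=V−Δ·S=3.7158
Node (1,0) S=32.3400: V=(p*·3.0940+(1−p*)·1.2975)/1.16=2.0336; Δ=(3.0940−1.2975)/(46.2462−24.9018)=0.0842; B=V−Δ·S=-0.6883
Node (1,1) S=60.0600: V=(p*·3.7158+(1−p*)·3.0940)/1.16=2.9840; Δ=(3.7158−3.0940)/(85.8858−46.2462)=0.0157; B=V−Δ·S=2.0418
Node (0,0) S=42.0000: V=(p*·2.9840+(1−p*)·2.0336)/1.16=2.2372; Δ=(2.9840−2.0336)/(60.0600−32.3400)=0.0343; B=V−Δ·S=0.7973
Self-financing check: at every node Δ·S+B equals the discounted successor values.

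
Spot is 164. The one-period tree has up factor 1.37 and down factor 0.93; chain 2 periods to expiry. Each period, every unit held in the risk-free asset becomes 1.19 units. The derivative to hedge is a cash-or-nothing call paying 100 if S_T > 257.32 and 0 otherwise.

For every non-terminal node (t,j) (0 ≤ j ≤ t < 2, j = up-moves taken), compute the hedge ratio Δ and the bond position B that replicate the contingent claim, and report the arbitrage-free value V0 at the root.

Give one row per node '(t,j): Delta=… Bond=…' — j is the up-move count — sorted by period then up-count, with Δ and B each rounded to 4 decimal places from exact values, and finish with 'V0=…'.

(0,0): Delta=0.6881 Bond=-88.1977
(1,0): Delta=0.0000 Bond=0.0000
(1,1): Delta=1.0115 Bond=-177.6165
V0=24.6574

No-arbitrage ⇒ martingale measure with p* = (R−d)/(u−d) = 0.5909.
At expiry t=2: V(2,0)=0.0000, V(2,1)=0.0000, V(2,2)=100.0000
Node (1,0) S=152.5200: V=(p*·0.0000+(1−p*)·0.0000)/1.19=0.0000; Δ=(0.0000−0.0000)/(208.9524−141.8436)=0.0000; B=V−Δ·S=0.0000
Node (1,1) S=224.6800: V=(p*·100.0000+(1−p*)·0.0000)/1.19=49.6562; Δ=(100.0000−0.0000)/(307.8116−208.9524)=1.0115; B=V−Δ·S=-177.6165
Node (0,0) S=164.0000: V=(p*·49.6562+(1−p*)·0.0000)/1.19=24.6574; Δ=(49.6562−0.0000)/(224.6800−152.5200)=0.6881; B=V−Δ·S=-88.1977
Each (Δ,B) replicates both successor values, so the strategy is self-financing and V0 is arbitrage-free.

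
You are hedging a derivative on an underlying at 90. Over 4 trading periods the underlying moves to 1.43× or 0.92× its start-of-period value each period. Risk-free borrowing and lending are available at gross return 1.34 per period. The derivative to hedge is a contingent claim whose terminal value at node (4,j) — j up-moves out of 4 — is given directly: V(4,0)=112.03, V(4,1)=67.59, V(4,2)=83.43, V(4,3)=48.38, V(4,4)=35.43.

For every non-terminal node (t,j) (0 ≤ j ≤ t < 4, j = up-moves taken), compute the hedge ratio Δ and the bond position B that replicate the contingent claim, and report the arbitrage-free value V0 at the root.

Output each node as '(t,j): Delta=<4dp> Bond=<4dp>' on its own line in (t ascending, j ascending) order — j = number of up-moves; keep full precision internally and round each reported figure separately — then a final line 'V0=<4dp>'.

(0,0): Delta=-0.1706 Bond=30.0181
(1,0): Delta=-0.2710 Bond=48.5385
(1,1): Delta=-0.1568 Bond=38.4425
(2,0): Delta=0.0999 Bond=36.7831
(2,1): Delta=-0.3222 Bond=71.0971
(2,2): Delta=-0.1340 Bond=47.3164
(3,0): Delta=-1.2434 Bond=143.4301
(3,1): Delta=0.2851 Bond=29.1163
(3,2): Delta=-0.4059 Bond=109.4459
(3,3): Delta=-0.0965 Bond=53.5379
V0=14.6625

Under the risk-neutral measure, an up-move has probability p* = (R−d)/(u−d) = 0.8235 and values discount at R = 1.34.
At expiry t=4: V(4,0)=112.0300, V(4,1)=67.5900, V(4,2)=83.4300, V(4,3)=48.3800, V(4,4)=35.4300
(3,0): S=70.0819. Δ = (V_up−V_dn)/(S_up−S_dn) = (67.5900−112.0300)/(100.2171−64.4754) = -1.2434. V = [p*·67.5900 + (1−p*)·112.0300]/1.34 = 56.2928. B = V − Δ·S = 143.4301.
(3,1): S=108.9317. Δ = (V_up−V_dn)/(S_up−S_dn) = (83.4300−67.5900)/(155.7723−100.2171) = 0.2851. V = [p*·83.4300 + (1−p*)·67.5900]/1.34 = 60.1752. B = V − Δ·S = 29.1163.
(3,2): S=169.3177. Δ = (V_up−V_dn)/(S_up−S_dn) = (48.3800−83.4300)/(242.1243−155.7723) = -0.4059. V = [p*·48.3800 + (1−p*)·83.4300]/1.34 = 40.7204. B = V − Δ·S = 109.4459.
(3,3): S=263.1786. Δ = (V_up−V_dn)/(S_up−S_dn) = (35.4300−48.3800)/(376.3454−242.1243) = -0.0965. V = [p*·35.4300 + (1−p*)·48.3800]/1.34 = 28.1457. B = V − Δ·S = 53.5379.
(2,0): S=76.1760. Δ = (V_up−V_dn)/(S_up−S_dn) = (60.1752−56.2928)/(108.9317−70.0819) = 0.0999. V = [p*·60.1752 + (1−p*)·56.2928]/1.34 = 44.3955. B = V − Δ·S = 36.7831.
(2,1): S=118.4040. Δ = (V_up−V_dn)/(S_up−S_dn) = (40.7204−60.1752)/(169.3177−108.9317) = -0.3222. V = [p*·40.7204 + (1−p*)·60.1752]/1.34 = 32.9504. B = V − Δ·S = 71.0971.
(2,2): S=184.0410. Δ = (V_up−V_dn)/(S_up−S_dn) = (28.1457−40.7204)/(263.1786−169.3177) = -0.1340. V = [p*·28.1457 + (1−p*)·40.7204]/1.34 = 22.6603. B = V − Δ·S = 47.3164.
(1,0): S=82.8000. Δ = (V_up−V_dn)/(S_up−S_dn) = (32.9504−44.3955)/(118.4040−76.1760) = -0.2710. V = [p*·32.9504 + (1−p*)·44.3955]/1.34 = 26.0971. B = V − Δ·S = 48.5385.
(1,1): S=128.7000. Δ = (V_up−V_dn)/(S_up−S_dn) = (22.6603−32.9504)/(184.0410−118.4040) = -0.1568. V = [p*·22.6603 + (1−p*)·32.9504]/1.34 = 18.2658. B = V − Δ·S = 38.4425.
(0,0): S=90.0000. Δ = (V_up−V_dn)/(S_up−S_dn) = (18.2658−26.0971)/(128.7000−82.8000) = -0.1706. V = [p*·18.2658 + (1−p*)·26.0971]/1.34 = 14.6625. B = V − Δ·S = 30.0181.
Self-financing check: at every node Δ·S+B equals the discounted successor values.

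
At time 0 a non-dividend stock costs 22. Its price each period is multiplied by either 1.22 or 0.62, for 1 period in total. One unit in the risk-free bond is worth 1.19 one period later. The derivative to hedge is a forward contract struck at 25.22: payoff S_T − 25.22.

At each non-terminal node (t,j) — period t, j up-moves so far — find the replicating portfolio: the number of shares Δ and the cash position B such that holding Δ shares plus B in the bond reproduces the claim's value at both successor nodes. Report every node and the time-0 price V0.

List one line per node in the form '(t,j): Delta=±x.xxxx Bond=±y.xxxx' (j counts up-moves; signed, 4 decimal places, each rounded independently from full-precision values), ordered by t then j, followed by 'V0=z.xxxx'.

Under the risk-neutral measure, an up-move has probability p* = (R−d)/(u−d) = 0.9500 and values discount at R = 1.19.
Payoff layer (t=1): V(1,0)=-11.5800, V(1,1)=1.6200
  t=0,j=0: stock 22.0000 → up 26.8400 (V=1.6200), down 13.6400 (V=-11.5800). Price 0.8067; hedge Δ=1.0000, bond B=-21.1933.
Self-financing check: at every node Δ·S+B equals the discounted successor values.

(0,0): Delta=1.0000 Bond=-21.1933
V0=0.8067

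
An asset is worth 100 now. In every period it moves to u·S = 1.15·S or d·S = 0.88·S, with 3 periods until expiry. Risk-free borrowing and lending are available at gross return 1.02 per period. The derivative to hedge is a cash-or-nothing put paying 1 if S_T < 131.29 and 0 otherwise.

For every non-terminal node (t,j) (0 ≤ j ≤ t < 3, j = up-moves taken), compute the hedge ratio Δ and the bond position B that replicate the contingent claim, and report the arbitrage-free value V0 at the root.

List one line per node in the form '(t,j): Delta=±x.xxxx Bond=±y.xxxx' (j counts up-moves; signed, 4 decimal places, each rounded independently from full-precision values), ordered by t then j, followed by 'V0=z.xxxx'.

No-arbitrage ⇒ martingale measure with p* = (R−d)/(u−d) = 0.5185.
Terminal values V(3,·): V(3,0)=1.0000, V(3,1)=1.0000, V(3,2)=1.0000, V(3,3)=0.0000
(2,0): S=77.4400. Δ = (V_up−V_dn)/(S_up−S_dn) = (1.0000−1.0000)/(89.0560−68.1472) = 0.0000. V = [p*·1.0000 + (1−p*)·1.0000]/1.02 = 0.9804. B = V − Δ·S = 0.9804.
(2,1): S=101.2000. Δ = (V_up−V_dn)/(S_up−S_dn) = (1.0000−1.0000)/(116.3800−89.0560) = 0.0000. V = [p*·1.0000 + (1−p*)·1.0000]/1.02 = 0.9804. B = V − Δ·S = 0.9804.
(2,2): S=132.2500. Δ = (V_up−V_dn)/(S_up−S_dn) = (0.0000−1.0000)/(152.0875−116.3800) = -0.0280. V = [p*·0.0000 + (1−p*)·1.0000]/1.02 = 0.4720. B = V − Δ·S = 4.1757.
(1,0): S=88.0000. Δ = (V_up−V_dn)/(S_up−S_dn) = (0.9804−0.9804)/(101.2000−77.4400) = 0.0000. V = [p*·0.9804 + (1−p*)·0.9804]/1.02 = 0.9612. B = V − Δ·S = 0.9612.
(1,1): S=115.0000. Δ = (V_up−V_dn)/(S_up−S_dn) = (0.4720−0.9804)/(132.2500−101.2000) = -0.0164. V = [p*·0.4720 + (1−p*)·0.9804]/1.02 = 0.7027. B = V − Δ·S = 2.5855.
(0,0): S=100.0000. Δ = (V_up−V_dn)/(S_up−S_dn) = (0.7027−0.9612)/(115.0000−88.0000) = -0.0096. V = [p*·0.7027 + (1−p*)·0.9612]/1.02 = 0.8110. B = V − Δ·S = 1.7681.
The time-0 hedge costs 0.8110, which is the no-arbitrage price.

(0,0): Delta=-0.0096 Bond=1.7681
(1,0): Delta=0.0000 Bond=0.9612
(1,1): Delta=-0.0164 Bond=2.5855
(2,0): Delta=0.0000 Bond=0.9804
(2,1): Delta=0.0000 Bond=0.9804
(2,2): Delta=-0.0280 Bond=4.1757
V0=0.8110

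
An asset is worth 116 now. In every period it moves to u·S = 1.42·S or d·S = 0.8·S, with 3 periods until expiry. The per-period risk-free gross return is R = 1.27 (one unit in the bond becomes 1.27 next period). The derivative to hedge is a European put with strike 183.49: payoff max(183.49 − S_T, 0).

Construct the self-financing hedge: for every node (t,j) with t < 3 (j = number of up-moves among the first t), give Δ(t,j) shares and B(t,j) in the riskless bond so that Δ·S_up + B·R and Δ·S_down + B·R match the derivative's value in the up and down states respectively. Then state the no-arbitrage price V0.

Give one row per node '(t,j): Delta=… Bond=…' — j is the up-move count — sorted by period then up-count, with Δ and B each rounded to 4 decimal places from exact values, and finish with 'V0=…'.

Since d<R<u, set p* = (R−d)/(u−d) = 0.7581; price each node as the discounted p*-expectation of its children.
Terminal payoffs: V(3,0)=124.0980, V(3,1)=78.0692, V(3,2)=0.0000, V(3,3)=0.0000
  t=2,j=0: stock 74.2400 → up 105.4208 (V=78.0692), down 59.3920 (V=124.0980). Price 70.2403; hedge Δ=-1.0000, bond B=144.4803.
  t=2,j=1: stock 131.7760 → up 187.1219 (V=0.0000), down 105.4208 (V=78.0692). Price 14.8722; hedge Δ=-0.9555, bond B=140.7903.
  t=2,j=2: stock 233.9024 → up 332.1414 (V=0.0000), down 187.1219 (V=0.0000). Price 0.0000; hedge Δ=0.0000, bond B=0.0000.
  t=1,j=0: stock 92.8000 → up 131.7760 (V=14.8722), down 74.2400 (V=70.2403). Price 22.2580; hedge Δ=-0.9623, bond B=111.5614.
  t=1,j=1: stock 164.7200 → up 233.9024 (V=0.0000), down 131.7760 (V=14.8722). Price 2.8332; hedge Δ=-0.1456, bond B=26.8206.
  t=0,j=0: stock 116.0000 → up 164.7200 (V=2.8332), down 92.8000 (V=22.2580). Price 5.9313; hedge Δ=-0.2701, bond B=37.2617.
Root portfolio cost Δ·116+B reproduces V0=5.9313.

(0,0): Delta=-0.2701 Bond=37.2617
(1,0): Delta=-0.9623 Bond=111.5614
(1,1): Delta=-0.1456 Bond=26.8206
(2,0): Delta=-1.0000 Bond=144.4803
(2,1): Delta=-0.9555 Bond=140.7903
(2,2): Delta=0.0000 Bond=0.0000
V0=5.9313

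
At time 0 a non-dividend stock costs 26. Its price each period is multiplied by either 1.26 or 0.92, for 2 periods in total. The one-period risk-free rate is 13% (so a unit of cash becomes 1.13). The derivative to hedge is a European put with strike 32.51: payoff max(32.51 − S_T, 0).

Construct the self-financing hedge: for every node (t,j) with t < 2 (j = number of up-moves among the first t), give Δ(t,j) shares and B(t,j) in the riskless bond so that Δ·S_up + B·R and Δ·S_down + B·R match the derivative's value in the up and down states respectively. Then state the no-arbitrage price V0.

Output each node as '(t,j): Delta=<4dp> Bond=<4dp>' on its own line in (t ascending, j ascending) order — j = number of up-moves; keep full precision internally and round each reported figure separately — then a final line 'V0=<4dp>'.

(0,0): Delta=-0.4579 Bond=13.9846
(1,0): Delta=-1.0000 Bond=28.7699
(1,1): Delta=-0.2128 Bond=7.7751
V0=2.0795

The replicating-portfolio and risk-neutral prices coincide; use p* = (1.13−0.92)/(1.26−0.92) = 0.6176 for the latter.
Terminal payoffs: V(2,0)=10.5036, V(2,1)=2.3708, V(2,2)=0.0000
  t=1,j=0: stock 23.9200 → up 30.1392 (V=2.3708), down 22.0064 (V=10.5036). Price 4.8499; hedge Δ=-1.0000, bond B=28.7699.
  t=1,j=1: stock 32.7600 → up 41.2776 (V=0.0000), down 30.1392 (V=2.3708). Price 0.8022; hedge Δ=-0.2128, bond B=7.7751.
  t=0,j=0: stock 26.0000 → up 32.7600 (V=0.8022), down 23.9200 (V=4.8499). Price 2.0795; hedge Δ=-0.4579, bond B=13.9846.
Each (Δ,B) replicates both successor values, so the strategy is self-financing and V0 is arbitrage-free.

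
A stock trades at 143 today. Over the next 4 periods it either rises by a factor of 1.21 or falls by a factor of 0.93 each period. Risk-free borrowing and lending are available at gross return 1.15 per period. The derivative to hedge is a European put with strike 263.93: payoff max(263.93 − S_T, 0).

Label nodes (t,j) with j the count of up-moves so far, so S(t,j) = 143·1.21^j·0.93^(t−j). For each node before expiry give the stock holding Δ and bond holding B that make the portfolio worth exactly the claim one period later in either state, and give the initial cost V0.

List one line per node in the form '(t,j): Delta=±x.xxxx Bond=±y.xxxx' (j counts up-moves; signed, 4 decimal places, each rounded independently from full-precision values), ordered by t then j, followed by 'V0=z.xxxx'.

Under the risk-neutral measure, an up-move has probability p* = (R−d)/(u−d) = 0.7857 and values discount at R = 1.15.
At expiry t=4: V(4,0)=156.9586, V(4,1)=124.7521, V(4,2)=82.8491, V(4,3)=28.3301, V(4,4)=0.0000
Node (3,0) S=115.0231: V=(p*·124.7521+(1−p*)·156.9586)/1.15=114.4813; Δ=(124.7521−156.9586)/(139.1779−106.9714)=-1.0000; B=V−Δ·S=229.5043
Node (3,1) S=149.6536: V=(p*·82.8491+(1−p*)·124.7521)/1.15=79.8507; Δ=(82.8491−124.7521)/(181.0809−139.1779)=-1.0000; B=V−Δ·S=229.5043
Node (3,2) S=194.7107: V=(p*·28.3301+(1−p*)·82.8491)/1.15=34.7937; Δ=(28.3301−82.8491)/(235.5999−181.0809)=-1.0000; B=V−Δ·S=229.5043
Node (3,3) S=253.3332: V=(p*·0.0000+(1−p*)·28.3301)/1.15=5.2789; Δ=(0.0000−28.3301)/(306.5332−235.5999)=-0.3994; B=V−Δ·S=106.4578
Node (2,0) S=123.6807: V=(p*·79.8507+(1−p*)·114.4813)/1.15=75.8883; Δ=(79.8507−114.4813)/(149.6536−115.0231)=-1.0000; B=V−Δ·S=199.5690
Node (2,1) S=160.9179: V=(p*·34.7937+(1−p*)·79.8507)/1.15=38.6511; Δ=(34.7937−79.8507)/(194.7107−149.6536)=-1.0000; B=V−Δ·S=199.5690
Node (2,2) S=209.3663: V=(p*·5.2789+(1−p*)·34.7937)/1.15=10.0900; Δ=(5.2789−34.7937)/(253.3332−194.7107)=-0.5035; B=V−Δ·S=115.5000
Node (1,0) S=132.9900: V=(p*·38.6511+(1−p*)·75.8883)/1.15=40.5483; Δ=(38.6511−75.8883)/(160.9179−123.6807)=-1.0000; B=V−Δ·S=173.5383
Node (1,1) S=173.0300: V=(p*·10.0900+(1−p*)·38.6511)/1.15=14.0959; Δ=(10.0900−38.6511)/(209.3663−160.9179)=-0.5895; B=V−Δ·S=116.0998
Node (0,0) S=143.0000: V=(p*·14.0959+(1−p*)·40.5483)/1.15=17.1863; Δ=(14.0959−40.5483)/(173.0300−132.9900)=-0.6606; B=V−Δ·S=111.6592
The time-0 hedge costs 17.1863, which is the no-arbitrage price.

(0,0): Delta=-0.6606 Bond=111.6592
(1,0): Delta=-1.0000 Bond=173.5383
(1,1): Delta=-0.5895 Bond=116.0998
(2,0): Delta=-1.0000 Bond=199.5690
(2,1): Delta=-1.0000 Bond=199.5690
(2,2): Delta=-0.5035 Bond=115.5000
(3,0): Delta=-1.0000 Bond=229.5043
(3,1): Delta=-1.0000 Bond=229.5043
(3,2): Delta=-1.0000 Bond=229.5043
(3,3): Delta=-0.3994 Bond=106.4578
V0=17.1863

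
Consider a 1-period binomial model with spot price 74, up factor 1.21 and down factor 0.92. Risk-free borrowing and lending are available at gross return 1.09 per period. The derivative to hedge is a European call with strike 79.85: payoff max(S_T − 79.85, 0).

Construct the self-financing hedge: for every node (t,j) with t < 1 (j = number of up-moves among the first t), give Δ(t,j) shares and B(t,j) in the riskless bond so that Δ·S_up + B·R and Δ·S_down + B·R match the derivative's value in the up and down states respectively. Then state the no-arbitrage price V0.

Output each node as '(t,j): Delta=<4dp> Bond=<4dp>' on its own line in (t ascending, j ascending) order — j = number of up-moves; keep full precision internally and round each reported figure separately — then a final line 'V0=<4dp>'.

(0,0): Delta=0.4515 Bond=-28.2025
V0=5.2113

Risk-neutral probability p* = (R−d)/(u−d) = (1.09−0.92)/(1.21−0.92) = 0.5862.
Payoff layer (t=1): V(1,0)=0.0000, V(1,1)=9.6900
  t=0,j=0: stock 74.0000 → up 89.5400 (V=9.6900), down 68.0800 (V=0.0000). Price 5.2113; hedge Δ=0.4515, bond B=-28.2025.
The time-0 hedge costs 5.2113, which is the no-arbitrage price.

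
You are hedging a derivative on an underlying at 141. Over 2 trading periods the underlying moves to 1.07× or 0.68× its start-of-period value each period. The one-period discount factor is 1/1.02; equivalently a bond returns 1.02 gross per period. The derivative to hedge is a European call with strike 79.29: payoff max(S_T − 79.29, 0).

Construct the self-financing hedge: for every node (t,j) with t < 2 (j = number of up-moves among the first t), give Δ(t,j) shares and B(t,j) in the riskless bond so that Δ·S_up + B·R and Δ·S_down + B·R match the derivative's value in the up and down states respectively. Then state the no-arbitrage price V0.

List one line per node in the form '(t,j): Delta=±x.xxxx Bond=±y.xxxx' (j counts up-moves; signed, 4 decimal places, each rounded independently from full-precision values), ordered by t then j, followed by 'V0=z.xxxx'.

(0,0): Delta=0.9678 Bond=-71.4469
(1,0): Delta=0.6232 Bond=-39.8318
(1,1): Delta=1.0000 Bond=-77.7353
V0=65.0116

The replicating-portfolio and risk-neutral prices coincide; use p* = (1.02−0.68)/(1.07−0.68) = 0.8718 for the latter.
Terminal values V(2,·): V(2,0)=0.0000, V(2,1)=23.3016, V(2,2)=82.1409
(1,0): S=95.8800. Δ = (V_up−V_dn)/(S_up−S_dn) = (23.3016−0.0000)/(102.5916−65.1984) = 0.6232. V = [p*·23.3016 + (1−p*)·0.0000]/1.02 = 19.9159. B = V − Δ·S = -39.8318.
(1,1): S=150.8700. Δ = (V_up−V_dn)/(S_up−S_dn) = (82.1409−23.3016)/(161.4309−102.5916) = 1.0000. V = [p*·82.1409 + (1−p*)·23.3016]/1.02 = 73.1347. B = V − Δ·S = -77.7353.
(0,0): S=141.0000. Δ = (V_up−V_dn)/(S_up−S_dn) = (73.1347−19.9159)/(150.8700−95.8800) = 0.9678. V = [p*·73.1347 + (1−p*)·19.9159]/1.02 = 65.0116. B = V − Δ·S = -71.4469.
Self-financing check: at every node Δ·S+B equals the discounted successor values.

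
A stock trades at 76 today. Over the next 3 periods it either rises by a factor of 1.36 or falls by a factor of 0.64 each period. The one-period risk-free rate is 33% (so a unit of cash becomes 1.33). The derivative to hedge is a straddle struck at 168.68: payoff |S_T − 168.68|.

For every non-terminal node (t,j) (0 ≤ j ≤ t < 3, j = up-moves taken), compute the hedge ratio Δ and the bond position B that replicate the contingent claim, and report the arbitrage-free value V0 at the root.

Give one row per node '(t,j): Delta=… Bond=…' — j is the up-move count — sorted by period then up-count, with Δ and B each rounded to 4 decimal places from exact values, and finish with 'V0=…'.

Risk-neutral probability p* = (R−d)/(u−d) = (1.33−0.64)/(1.36−0.64) = 0.9583.
At expiry t=3: V(3,0)=148.7571, V(3,1)=126.3437, V(3,2)=78.7155, V(3,3)=22.4947
Node (2,0) S=31.1296: V=(p*·126.3437+(1−p*)·148.7571)/1.33=95.6975; Δ=(126.3437−148.7571)/(42.3363−19.9229)=-1.0000; B=V−Δ·S=126.8271
Node (2,1) S=66.1504: V=(p*·78.7155+(1−p*)·126.3437)/1.33=60.6767; Δ=(78.7155−126.3437)/(89.9645−42.3363)=-1.0000; B=V−Δ·S=126.8271
Node (2,2) S=140.5696: V=(p*·22.4947+(1−p*)·78.7155)/1.33=18.6746; Δ=(22.4947−78.7155)/(191.1747−89.9645)=-0.5555; B=V−Δ·S=96.7590
Node (1,0) S=48.6400: V=(p*·60.6767+(1−p*)·95.6975)/1.33=46.7187; Δ=(60.6767−95.6975)/(66.1504−31.1296)=-1.0000; B=V−Δ·S=95.3587
Node (1,1) S=103.3600: V=(p*·18.6746+(1−p*)·60.6767)/1.33=15.3569; Δ=(18.6746−60.6767)/(140.5696−66.1504)=-0.5644; B=V−Δ·S=73.6931
Node (0,0) S=76.0000: V=(p*·15.3569+(1−p*)·46.7187)/1.33=12.5290; Δ=(15.3569−46.7187)/(103.3600−48.6400)=-0.5731; B=V−Δ·S=56.0871
Check: Δ(0,0)·S0 + B(0,0) = 12.5290 = V0.

(0,0): Delta=-0.5731 Bond=56.0871
(1,0): Delta=-1.0000 Bond=95.3587
(1,1): Delta=-0.5644 Bond=73.6931
(2,0): Delta=-1.0000 Bond=126.8271
(2,1): Delta=-1.0000 Bond=126.8271
(2,2): Delta=-0.5555 Bond=96.7590
V0=12.5290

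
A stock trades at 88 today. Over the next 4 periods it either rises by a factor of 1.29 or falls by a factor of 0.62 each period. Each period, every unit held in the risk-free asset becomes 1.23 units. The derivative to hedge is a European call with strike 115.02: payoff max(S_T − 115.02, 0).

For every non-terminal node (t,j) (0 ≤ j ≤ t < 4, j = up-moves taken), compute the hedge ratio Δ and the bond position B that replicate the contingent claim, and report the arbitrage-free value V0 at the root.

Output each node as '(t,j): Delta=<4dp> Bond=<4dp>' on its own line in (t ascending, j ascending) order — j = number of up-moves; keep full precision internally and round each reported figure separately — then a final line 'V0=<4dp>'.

Risk-neutral probability p* = (R−d)/(u−d) = (1.23−0.62)/(1.29−0.62) = 0.9104.
At expiry t=4: V(4,0)=0.0000, V(4,1)=0.0000, V(4,2)=0.0000, V(4,3)=2.1034, V(4,4)=128.6721
  t=3,j=0: stock 20.9729 → up 27.0550 (V=0.0000), down 13.0032 (V=0.0000). Price 0.0000; hedge Δ=0.0000, bond B=0.0000.
  t=3,j=1: stock 43.6371 → up 56.2918 (V=0.0000), down 27.0550 (V=0.0000). Price 0.0000; hedge Δ=0.0000, bond B=0.0000.
  t=3,j=2: stock 90.7933 → up 117.1234 (V=2.1034), down 56.2918 (V=0.0000). Price 1.5569; hedge Δ=0.0346, bond B=-1.5824.
  t=3,j=3: stock 188.9086 → up 243.6921 (V=128.6721), down 117.1234 (V=2.1034). Price 95.3964; hedge Δ=1.0000, bond B=-93.5122.
  t=2,j=0: stock 33.8272 → up 43.6371 (V=0.0000), down 20.9729 (V=0.0000). Price 0.0000; hedge Δ=0.0000, bond B=0.0000.
  t=2,j=1: stock 70.3824 → up 90.7933 (V=1.5569), down 43.6371 (V=0.0000). Price 1.1524; hedge Δ=0.0330, bond B=-1.1713.
  t=2,j=2: stock 146.4408 → up 188.9086 (V=95.3964), down 90.7933 (V=1.5569). Price 70.7259; hedge Δ=0.9564, bond B=-69.3331.
  t=1,j=0: stock 54.5600 → up 70.3824 (V=1.1524), down 33.8272 (V=0.0000). Price 0.8530; hedge Δ=0.0315, bond B=-0.8670.
  t=1,j=1: stock 113.5200 → up 146.4408 (V=70.7259), down 70.3824 (V=1.1524). Price 52.4353; hedge Δ=0.9147, bond B=-51.4057.
  t=0,j=0: stock 88.0000 → up 113.5200 (V=52.4353), down 54.5600 (V=0.8530). Price 38.8748; hedge Δ=0.8749, bond B=-38.1137.
Check: Δ(0,0)·S0 + B(0,0) = 38.8748 = V0.

(0,0): Delta=0.8749 Bond=-38.1137
(1,0): Delta=0.0315 Bond=-0.8670
(1,1): Delta=0.9147 Bond=-51.4057
(2,0): Delta=0.0000 Bond=0.0000
(2,1): Delta=0.0330 Bond=-1.1713
(2,2): Delta=0.9564 Bond=-69.3331
(3,0): Delta=0.0000 Bond=0.0000
(3,1): Delta=0.0000 Bond=0.0000
(3,2): Delta=0.0346 Bond=-1.5824
(3,3): Delta=1.0000 Bond=-93.5122
V0=38.8748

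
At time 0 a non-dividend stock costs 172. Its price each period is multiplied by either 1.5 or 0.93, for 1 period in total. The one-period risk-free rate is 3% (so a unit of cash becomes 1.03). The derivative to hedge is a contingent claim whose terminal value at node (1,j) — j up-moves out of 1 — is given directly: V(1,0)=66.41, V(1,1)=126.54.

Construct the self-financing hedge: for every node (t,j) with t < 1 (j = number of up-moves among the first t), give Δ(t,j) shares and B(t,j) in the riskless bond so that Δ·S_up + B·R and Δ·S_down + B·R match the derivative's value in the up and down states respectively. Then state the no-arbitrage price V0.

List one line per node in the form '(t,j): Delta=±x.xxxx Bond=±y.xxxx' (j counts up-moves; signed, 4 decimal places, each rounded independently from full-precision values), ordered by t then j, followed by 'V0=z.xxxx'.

(0,0): Delta=0.6133 Bond=-30.7736
V0=74.7176

Since d<R<u, set p* = (R−d)/(u−d) = 0.1754; price each node as the discounted p*-expectation of its children.
Payoff layer (t=1): V(1,0)=66.4100, V(1,1)=126.5400
(0,0): S=172.0000. Δ = (V_up−V_dn)/(S_up−S_dn) = (126.5400−66.4100)/(258.0000−159.9600) = 0.6133. V = [p*·126.5400 + (1−p*)·66.4100]/1.03 = 74.7176. B = V − Δ·S = -30.7736.
Self-financing check: at every node Δ·S+B equals the discounted successor values.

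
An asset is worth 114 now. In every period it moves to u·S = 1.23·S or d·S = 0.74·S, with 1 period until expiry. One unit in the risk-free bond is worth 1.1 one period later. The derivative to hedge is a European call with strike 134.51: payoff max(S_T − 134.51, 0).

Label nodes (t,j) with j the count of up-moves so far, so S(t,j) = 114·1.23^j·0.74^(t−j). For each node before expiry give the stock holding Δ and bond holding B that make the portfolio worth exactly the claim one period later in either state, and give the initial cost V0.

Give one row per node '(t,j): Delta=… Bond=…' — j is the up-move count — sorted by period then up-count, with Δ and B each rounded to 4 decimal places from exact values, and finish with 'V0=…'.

(0,0): Delta=0.1022 Bond=-7.8393
V0=3.8137

Under the risk-neutral measure, an up-move has probability p* = (R−d)/(u−d) = 0.7347 and values discount at R = 1.1.
Payoff layer (t=1): V(1,0)=0.0000, V(1,1)=5.7100
  t=0,j=0: stock 114.0000 → up 140.2200 (V=5.7100), down 84.3600 (V=0.0000). Price 3.8137; hedge Δ=0.1022, bond B=-7.8393.
Self-financing check: at every node Δ·S+B equals the discounted successor values.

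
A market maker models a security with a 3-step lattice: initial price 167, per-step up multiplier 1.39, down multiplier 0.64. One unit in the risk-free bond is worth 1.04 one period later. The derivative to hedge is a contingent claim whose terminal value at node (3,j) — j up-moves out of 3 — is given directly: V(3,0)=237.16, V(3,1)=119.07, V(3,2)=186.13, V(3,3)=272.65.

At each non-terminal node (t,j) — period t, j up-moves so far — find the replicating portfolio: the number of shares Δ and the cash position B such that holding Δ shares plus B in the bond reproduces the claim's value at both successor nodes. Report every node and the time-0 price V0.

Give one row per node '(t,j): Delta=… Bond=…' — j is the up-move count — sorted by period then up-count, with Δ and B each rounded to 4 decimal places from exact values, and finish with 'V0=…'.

(0,0): Delta=0.2382 Bond=121.1897
(1,0): Delta=-0.2320 Bond=176.2990
(1,1): Delta=0.4277 Bond=82.0584
(2,0): Delta=-2.3018 Bond=324.9328
(2,1): Delta=0.6019 Bond=59.4668
(2,2): Delta=0.3575 Bond=107.9804
V0=160.9749

The replicating-portfolio and risk-neutral prices coincide; use p* = (1.04−0.64)/(1.39−0.64) = 0.5333 for the latter.
Terminal payoffs: V(3,0)=237.1600, V(3,1)=119.0700, V(3,2)=186.1300, V(3,3)=272.6500
Node (2,0) S=68.4032: V=(p*·119.0700+(1−p*)·237.1600)/1.04=167.4795; Δ=(119.0700−237.1600)/(95.0804−43.7780)=-2.3018; B=V−Δ·S=324.9328
Node (2,1) S=148.5632: V=(p*·186.1300+(1−p*)·119.0700)/1.04=148.8801; Δ=(186.1300−119.0700)/(206.5028−95.0804)=0.6019; B=V−Δ·S=59.4668
Node (2,2) S=322.6607: V=(p*·272.6500+(1−p*)·186.1300)/1.04=223.3404; Δ=(272.6500−186.1300)/(448.4984−206.5028)=0.3575; B=V−Δ·S=107.9804
Node (1,0) S=106.8800: V=(p*·148.8801+(1−p*)·167.4795)/1.04=151.4998; Δ=(148.8801−167.4795)/(148.5632−68.4032)=-0.2320; B=V−Δ·S=176.2990
Node (1,1) S=232.1300: V=(p*·223.3404+(1−p*)·148.8801)/1.04=181.3387; Δ=(223.3404−148.8801)/(322.6607−148.5632)=0.4277; B=V−Δ·S=82.0584
Node (0,0) S=167.0000: V=(p*·181.3387+(1−p*)·151.4998)/1.04=160.9749; Δ=(181.3387−151.4998)/(232.1300−106.8800)=0.2382; B=V−Δ·S=121.1897
The time-0 hedge costs 160.9749, which is the no-arbitrage price.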